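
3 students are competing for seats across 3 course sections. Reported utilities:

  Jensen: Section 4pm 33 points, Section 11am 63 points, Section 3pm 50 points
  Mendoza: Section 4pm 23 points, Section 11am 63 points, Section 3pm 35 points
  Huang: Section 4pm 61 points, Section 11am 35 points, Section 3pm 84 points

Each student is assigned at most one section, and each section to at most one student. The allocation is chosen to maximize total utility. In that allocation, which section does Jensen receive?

Jensen receives Section 4pm.

Treat this as an assignment problem: match each student to one section.
Optimal: Jensen→Section 4pm (33 points), Mendoza→Section 11am (63 points), Huang→Section 3pm (84 points) — total 33+63+84 = 180 points.
Max-entry greedy (repeatedly take the single best remaining cell) gives 170 points, worse by 10.
No other one-to-one assignment exceeds 180 points.
Jensen's own top section is Section 11am (63 points), but forcing Jensen→Section 11am and reassigning the rest optimally gives only 170 points — worse by 10.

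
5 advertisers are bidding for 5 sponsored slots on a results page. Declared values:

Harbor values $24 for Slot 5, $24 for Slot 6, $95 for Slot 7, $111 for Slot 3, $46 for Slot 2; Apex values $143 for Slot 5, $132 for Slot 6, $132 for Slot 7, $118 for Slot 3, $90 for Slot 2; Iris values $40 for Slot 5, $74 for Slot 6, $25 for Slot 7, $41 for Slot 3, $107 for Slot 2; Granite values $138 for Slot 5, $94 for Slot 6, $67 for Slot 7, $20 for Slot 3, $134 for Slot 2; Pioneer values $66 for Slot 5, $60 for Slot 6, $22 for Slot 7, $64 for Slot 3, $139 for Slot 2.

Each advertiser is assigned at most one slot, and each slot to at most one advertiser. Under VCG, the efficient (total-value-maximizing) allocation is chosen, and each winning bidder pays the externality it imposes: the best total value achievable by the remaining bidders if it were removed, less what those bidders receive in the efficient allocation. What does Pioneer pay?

Efficient allocation: Harbor→Slot 3 ($111), Apex→Slot 7 ($132), Iris→Slot 6 ($74), Granite→Slot 5 ($138), Pioneer→Slot 2 ($139); total welfare W = $594.
Pioneer receives Slot 2 at value $139, so the others get W − 139 = $455.
Without Pioneer: best allocation of the remaining 4 bidders over all 5 slots is Harbor→Slot 3 ($111), Apex→Slot 6 ($132), Iris→Slot 2 ($107), Granite→Slot 5 ($138), total $488.
VCG payment = (others' best without Pioneer) − (others' welfare with Pioneer) = 488 − 455 = $33.

Pioneer pays $33.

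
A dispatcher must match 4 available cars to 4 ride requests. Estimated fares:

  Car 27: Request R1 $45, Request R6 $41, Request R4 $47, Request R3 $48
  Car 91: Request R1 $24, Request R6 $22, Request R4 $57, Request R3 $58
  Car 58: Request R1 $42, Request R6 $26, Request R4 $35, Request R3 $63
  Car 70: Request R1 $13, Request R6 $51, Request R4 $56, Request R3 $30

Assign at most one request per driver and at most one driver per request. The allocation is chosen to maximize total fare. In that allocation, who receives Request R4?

Car 91 receives Request R4.

Optimal: Car 27→Request R1 ($45), Car 91→Request R4 ($57), Car 58→Request R3 ($63), Car 70→Request R6 ($51) — total 45+57+63+51 = $216.
Row-greedy (each driver in turn takes its best remaining request) gives $198, worse by 18.
Next-best assignment: Car 27→Request R4, Car 91→Request R3, Car 58→Request R1, Car 70→Request R6 = $198.
Car 91's own top request is Request R3 ($58), but forcing Car 91→Request R3 and reassigning the rest optimally gives only $198 — worse by 18.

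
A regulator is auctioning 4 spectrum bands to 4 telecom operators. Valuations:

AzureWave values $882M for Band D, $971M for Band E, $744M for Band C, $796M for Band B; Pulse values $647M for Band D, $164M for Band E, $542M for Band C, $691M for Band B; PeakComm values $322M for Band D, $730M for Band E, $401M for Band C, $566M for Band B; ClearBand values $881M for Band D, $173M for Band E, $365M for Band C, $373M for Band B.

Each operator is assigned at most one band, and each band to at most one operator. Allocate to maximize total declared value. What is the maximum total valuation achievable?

Max total: $3046M

Optimal: AzureWave→Band C ($744M), Pulse→Band B ($691M), PeakComm→Band E ($730M), ClearBand→Band D ($881M) — total 744+691+730+881 = $3046M.
Row-greedy (each operator in turn takes its best remaining band) gives $2944M, worse by 102.
Swapping Pulse↔AzureWave (Pulse→Band C $542M, AzureWave→Band B $796M) loses 97.
Checked against all permutations: $3046M is optimal.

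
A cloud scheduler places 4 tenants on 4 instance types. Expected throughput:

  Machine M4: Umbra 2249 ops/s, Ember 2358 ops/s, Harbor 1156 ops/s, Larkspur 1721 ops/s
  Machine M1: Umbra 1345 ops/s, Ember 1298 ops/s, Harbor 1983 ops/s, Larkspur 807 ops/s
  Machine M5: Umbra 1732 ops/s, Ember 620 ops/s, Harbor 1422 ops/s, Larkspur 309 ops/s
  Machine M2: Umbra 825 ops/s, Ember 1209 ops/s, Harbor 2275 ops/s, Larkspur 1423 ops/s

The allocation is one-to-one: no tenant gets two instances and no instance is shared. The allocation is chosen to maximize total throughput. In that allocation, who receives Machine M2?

Optimal: Umbra→Machine M5 (1732 ops/s), Ember→Machine M4 (2358 ops/s), Harbor→Machine M1 (1983 ops/s), Larkspur→Machine M2 (1423 ops/s) — total 1732+2358+1983+1423 = 7496 ops/s.
Row-greedy (each tenant in turn takes its best remaining instance) gives 6131 ops/s, worse by 1365.
Larkspur's own top instance is Machine M4 (1721 ops/s), but forcing Larkspur→Machine M4 and reassigning the rest optimally gives only 7026 ops/s — worse by 470.

Larkspur receives Machine M2.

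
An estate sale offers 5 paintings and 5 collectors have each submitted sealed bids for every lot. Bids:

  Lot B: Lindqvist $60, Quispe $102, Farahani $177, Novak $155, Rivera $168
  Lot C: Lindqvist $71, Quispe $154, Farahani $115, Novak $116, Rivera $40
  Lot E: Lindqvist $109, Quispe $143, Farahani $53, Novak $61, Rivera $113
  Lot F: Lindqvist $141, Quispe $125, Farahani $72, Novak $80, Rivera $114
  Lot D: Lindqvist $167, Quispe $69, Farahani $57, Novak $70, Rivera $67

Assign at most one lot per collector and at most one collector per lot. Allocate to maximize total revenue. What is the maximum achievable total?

Maximum total: $717

Optimal: Lindqvist→Lot D ($167), Quispe→Lot E ($143), Farahani→Lot B ($177), Novak→Lot C ($116), Rivera→Lot F ($114) — total 167+143+177+116+114 = $717.
Swapping Quispe↔Farahani (Quispe→Lot B $102, Farahani→Lot E $53) loses 165.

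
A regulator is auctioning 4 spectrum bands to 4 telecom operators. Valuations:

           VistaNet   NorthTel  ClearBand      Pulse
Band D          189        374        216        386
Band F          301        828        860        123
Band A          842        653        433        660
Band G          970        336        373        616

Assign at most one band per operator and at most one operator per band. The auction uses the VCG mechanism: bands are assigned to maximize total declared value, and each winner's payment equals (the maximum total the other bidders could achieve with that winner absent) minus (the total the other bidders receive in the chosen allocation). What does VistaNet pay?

Efficient allocation: VistaNet→Band G ($970M), NorthTel→Band A ($653M), ClearBand→Band F ($860M), Pulse→Band D ($386M); total welfare W = $2869M.
VistaNet receives Band G at value $970M, so the others get W − 970 = $1899M.
Without VistaNet: best allocation of the remaining 3 bidders over all 4 bands is NorthTel→Band A ($653M), ClearBand→Band F ($860M), Pulse→Band G ($616M), total $2129M.
VCG payment = (others' best without VistaNet) − (others' welfare with VistaNet) = 2129 − 1899 = $230M.

VistaNet pays $230M.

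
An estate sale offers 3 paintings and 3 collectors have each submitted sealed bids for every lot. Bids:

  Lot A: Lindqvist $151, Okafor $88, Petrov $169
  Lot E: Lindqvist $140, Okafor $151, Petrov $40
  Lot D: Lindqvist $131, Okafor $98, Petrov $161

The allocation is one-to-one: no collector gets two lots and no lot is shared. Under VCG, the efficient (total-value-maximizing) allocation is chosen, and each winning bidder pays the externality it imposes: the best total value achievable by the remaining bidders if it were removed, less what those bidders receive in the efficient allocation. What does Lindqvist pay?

Lindqvist pays $8.

Efficient allocation: Lindqvist→Lot A ($151), Okafor→Lot E ($151), Petrov→Lot D ($161); total welfare W = $463.
Lindqvist receives Lot A at value $151, so the others get W − 151 = $312.
Without Lindqvist: best allocation of the remaining 2 bidders over all 3 lots is Okafor→Lot E ($151), Petrov→Lot A ($169), total $320.
VCG payment = (others' best without Lindqvist) − (others' welfare with Lindqvist) = 320 − 312 = $8.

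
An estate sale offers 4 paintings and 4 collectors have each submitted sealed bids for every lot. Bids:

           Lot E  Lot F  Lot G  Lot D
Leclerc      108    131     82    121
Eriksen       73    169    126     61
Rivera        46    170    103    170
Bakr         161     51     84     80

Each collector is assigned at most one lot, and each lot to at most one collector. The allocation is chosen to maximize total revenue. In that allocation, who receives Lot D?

Optimal: Leclerc→Lot F ($131), Eriksen→Lot G ($126), Rivera→Lot D ($170), Bakr→Lot E ($161) — total 131+126+170+161 = $588.
Max-entry greedy (repeatedly take the single best remaining cell) gives $578, worse by 10.
Next-best assignment: Leclerc→Lot G, Eriksen→Lot F, Rivera→Lot D, Bakr→Lot E = $582.
Swapping Rivera↔Bakr (Rivera→Lot E $46, Bakr→Lot D $80) loses 205.
Rivera's own top lot is Lot F ($170), but forcing Rivera→Lot F and reassigning the rest optimally gives only $578 — worse by 10.

Rivera receives Lot D.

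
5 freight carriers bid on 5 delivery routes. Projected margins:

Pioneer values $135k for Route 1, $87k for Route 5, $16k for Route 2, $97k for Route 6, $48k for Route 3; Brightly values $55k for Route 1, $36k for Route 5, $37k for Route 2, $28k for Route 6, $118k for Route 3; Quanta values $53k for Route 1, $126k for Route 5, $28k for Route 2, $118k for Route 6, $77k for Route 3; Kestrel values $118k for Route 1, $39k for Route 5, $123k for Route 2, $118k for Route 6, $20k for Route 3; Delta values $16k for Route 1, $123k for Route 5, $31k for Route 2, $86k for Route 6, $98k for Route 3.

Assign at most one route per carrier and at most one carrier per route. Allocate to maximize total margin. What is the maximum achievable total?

Optimal: Pioneer→Route 1 ($135k), Brightly→Route 3 ($118k), Quanta→Route 6 ($118k), Kestrel→Route 2 ($123k), Delta→Route 5 ($123k) — total 135+118+118+123+123 = $617k.
Max-entry greedy (repeatedly take the single best remaining cell) gives $588k, worse by 29.
Swapping Quanta↔Delta (Quanta→Route 5 $126k, Delta→Route 6 $86k) loses 29.
Every other assignment is strictly worse.

Max total: $617k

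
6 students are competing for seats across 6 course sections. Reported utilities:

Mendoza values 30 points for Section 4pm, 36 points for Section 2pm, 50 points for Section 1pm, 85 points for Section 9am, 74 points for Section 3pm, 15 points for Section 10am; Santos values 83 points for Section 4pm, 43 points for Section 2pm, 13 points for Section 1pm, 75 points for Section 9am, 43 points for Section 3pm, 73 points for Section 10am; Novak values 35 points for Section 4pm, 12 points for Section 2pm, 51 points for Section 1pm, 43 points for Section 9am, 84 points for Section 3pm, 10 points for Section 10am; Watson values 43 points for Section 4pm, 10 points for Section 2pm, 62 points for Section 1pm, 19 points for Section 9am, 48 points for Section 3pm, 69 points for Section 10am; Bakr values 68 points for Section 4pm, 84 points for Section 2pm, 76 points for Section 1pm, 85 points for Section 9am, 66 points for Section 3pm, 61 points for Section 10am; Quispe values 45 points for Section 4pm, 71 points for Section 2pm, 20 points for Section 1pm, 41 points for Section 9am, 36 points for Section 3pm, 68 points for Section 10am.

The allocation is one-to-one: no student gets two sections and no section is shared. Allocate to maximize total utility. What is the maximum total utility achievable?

Treat this as an assignment problem: match each student to one section.
Optimal: Mendoza→Section 9am (85 points), Santos→Section 4pm (83 points), Novak→Section 3pm (84 points), Watson→Section 10am (69 points), Bakr→Section 1pm (76 points), Quispe→Section 2pm (71 points) — total 85+83+84+69+76+71 = 468 points.
Max-entry greedy (repeatedly take the single best remaining cell) gives 425 points, worse by 43.
Swapping Mendoza↔Bakr (Mendoza→Section 1pm 50 points, Bakr→Section 9am 85 points) loses 26.

Max total: 468 points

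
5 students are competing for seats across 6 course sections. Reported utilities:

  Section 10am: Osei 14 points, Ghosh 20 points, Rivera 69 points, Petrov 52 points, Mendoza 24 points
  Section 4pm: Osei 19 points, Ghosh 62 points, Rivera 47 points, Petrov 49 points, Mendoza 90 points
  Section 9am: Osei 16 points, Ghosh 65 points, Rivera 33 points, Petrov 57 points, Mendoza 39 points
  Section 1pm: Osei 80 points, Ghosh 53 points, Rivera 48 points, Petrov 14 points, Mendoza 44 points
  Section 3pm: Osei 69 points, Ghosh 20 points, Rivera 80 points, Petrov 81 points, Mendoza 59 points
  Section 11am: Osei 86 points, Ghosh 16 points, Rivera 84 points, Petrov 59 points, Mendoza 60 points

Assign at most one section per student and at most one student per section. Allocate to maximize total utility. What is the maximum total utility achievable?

Optimal: Osei→Section 1pm (80 points), Ghosh→Section 9am (65 points), Rivera→Section 11am (84 points), Petrov→Section 3pm (81 points), Mendoza→Section 4pm (90 points) — total 80+65+84+81+90 = 400 points.
Column-greedy (each section in turn goes to its best remaining student) gives 385 points, worse by 15.
Swapping Rivera↔Petrov (Rivera→Section 3pm 80 points, Petrov→Section 11am 59 points) loses 26.
No other one-to-one assignment exceeds 400 points.

Maximum total: 400 points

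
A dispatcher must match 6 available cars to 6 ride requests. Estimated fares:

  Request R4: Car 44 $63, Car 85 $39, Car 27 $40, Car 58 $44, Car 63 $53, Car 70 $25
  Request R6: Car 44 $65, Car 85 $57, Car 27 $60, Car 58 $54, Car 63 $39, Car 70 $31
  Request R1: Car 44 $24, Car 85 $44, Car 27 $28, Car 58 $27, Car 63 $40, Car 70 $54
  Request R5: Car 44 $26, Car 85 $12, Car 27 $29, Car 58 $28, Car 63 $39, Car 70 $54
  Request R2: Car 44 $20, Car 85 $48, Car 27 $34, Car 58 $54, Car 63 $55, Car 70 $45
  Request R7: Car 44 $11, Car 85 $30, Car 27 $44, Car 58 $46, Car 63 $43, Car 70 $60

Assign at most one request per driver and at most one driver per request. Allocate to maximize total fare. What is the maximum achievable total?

Maximum total: $322

Optimal: Car 44→Request R4 ($63), Car 85→Request R1 ($44), Car 27→Request R6 ($60), Car 58→Request R7 ($46), Car 63→Request R2 ($55), Car 70→Request R5 ($54) — total 63+44+60+46+55+54 = $322.
Swapping Car 70↔Car 85 (Car 70→Request R1 $54, Car 85→Request R5 $12) loses 32.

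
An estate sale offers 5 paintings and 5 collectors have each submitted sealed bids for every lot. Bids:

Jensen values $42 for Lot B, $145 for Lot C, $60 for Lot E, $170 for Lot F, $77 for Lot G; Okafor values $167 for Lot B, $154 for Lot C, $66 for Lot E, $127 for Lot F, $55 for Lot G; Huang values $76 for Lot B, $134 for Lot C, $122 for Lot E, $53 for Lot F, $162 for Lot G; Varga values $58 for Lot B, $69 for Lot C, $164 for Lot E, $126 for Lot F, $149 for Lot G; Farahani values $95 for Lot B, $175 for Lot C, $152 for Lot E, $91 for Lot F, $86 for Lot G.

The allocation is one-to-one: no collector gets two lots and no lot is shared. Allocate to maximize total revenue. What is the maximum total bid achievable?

Optimal: Jensen→Lot F ($170), Okafor→Lot B ($167), Huang→Lot G ($162), Varga→Lot E ($164), Farahani→Lot C ($175) — total 170+167+162+164+175 = $838.

Maximum total: $838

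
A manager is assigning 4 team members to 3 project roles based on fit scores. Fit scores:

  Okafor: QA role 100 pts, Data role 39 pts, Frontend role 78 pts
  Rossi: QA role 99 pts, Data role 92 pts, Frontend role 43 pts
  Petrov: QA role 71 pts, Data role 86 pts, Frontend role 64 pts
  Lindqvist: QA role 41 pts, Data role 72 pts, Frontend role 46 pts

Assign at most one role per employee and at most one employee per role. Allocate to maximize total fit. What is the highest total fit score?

Maximum total: 263 pts

Optimal: Rossi→QA role (99 pts), Petrov→Data role (86 pts), Okafor→Frontend role (78 pts) — total 99+86+78 = 263 pts.
Max-entry greedy (repeatedly take the single best remaining cell) gives 256 pts, worse by 7.
Every other assignment is strictly worse.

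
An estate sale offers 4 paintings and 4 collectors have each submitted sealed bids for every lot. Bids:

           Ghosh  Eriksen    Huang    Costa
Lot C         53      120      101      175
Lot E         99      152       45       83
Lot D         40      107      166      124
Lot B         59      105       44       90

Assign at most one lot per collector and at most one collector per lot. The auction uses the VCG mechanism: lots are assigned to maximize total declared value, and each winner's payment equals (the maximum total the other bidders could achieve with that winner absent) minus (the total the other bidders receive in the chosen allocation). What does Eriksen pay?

Efficient allocation: Ghosh→Lot B ($59), Eriksen→Lot E ($152), Huang→Lot D ($166), Costa→Lot C ($175); total welfare W = $552.
Eriksen receives Lot E at value $152, so the others get W − 152 = $400.
Without Eriksen: best allocation of the remaining 3 bidders over all 4 lots is Ghosh→Lot E ($99), Huang→Lot D ($166), Costa→Lot C ($175), total $440.
VCG payment = (others' best without Eriksen) − (others' welfare with Eriksen) = 440 − 400 = $40.

Eriksen pays $40.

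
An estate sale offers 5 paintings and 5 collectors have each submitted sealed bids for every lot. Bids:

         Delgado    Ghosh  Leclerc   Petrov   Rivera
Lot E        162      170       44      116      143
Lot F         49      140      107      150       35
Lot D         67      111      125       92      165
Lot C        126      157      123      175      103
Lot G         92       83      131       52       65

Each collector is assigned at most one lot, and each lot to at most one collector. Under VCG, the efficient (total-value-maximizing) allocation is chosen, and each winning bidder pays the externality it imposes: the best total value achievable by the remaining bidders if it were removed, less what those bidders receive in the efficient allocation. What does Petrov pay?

Efficient allocation: Delgado→Lot E ($162), Ghosh→Lot F ($140), Leclerc→Lot G ($131), Petrov→Lot C ($175), Rivera→Lot D ($165); total welfare W = $773.
Petrov receives Lot C at value $175, so the others get W − 175 = $598.
Without Petrov: best allocation of the remaining 4 bidders over all 5 lots is Delgado→Lot E ($162), Ghosh→Lot C ($157), Leclerc→Lot G ($131), Rivera→Lot D ($165), total $615.
VCG payment = (others' best without Petrov) − (others' welfare with Petrov) = 615 − 598 = $17.

Petrov pays $17.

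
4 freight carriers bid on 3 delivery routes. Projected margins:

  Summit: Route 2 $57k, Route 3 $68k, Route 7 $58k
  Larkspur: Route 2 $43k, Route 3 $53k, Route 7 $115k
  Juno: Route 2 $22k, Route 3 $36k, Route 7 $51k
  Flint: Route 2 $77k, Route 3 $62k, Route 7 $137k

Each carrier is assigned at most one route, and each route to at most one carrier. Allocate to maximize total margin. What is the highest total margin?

Optimal: Flint→Route 2 ($77k), Summit→Route 3 ($68k), Larkspur→Route 7 ($115k) — total 77+68+115 = $260k.
Max-entry greedy (repeatedly take the single best remaining cell) gives $248k, worse by 12.
Every other assignment is strictly worse.

Max total: $260k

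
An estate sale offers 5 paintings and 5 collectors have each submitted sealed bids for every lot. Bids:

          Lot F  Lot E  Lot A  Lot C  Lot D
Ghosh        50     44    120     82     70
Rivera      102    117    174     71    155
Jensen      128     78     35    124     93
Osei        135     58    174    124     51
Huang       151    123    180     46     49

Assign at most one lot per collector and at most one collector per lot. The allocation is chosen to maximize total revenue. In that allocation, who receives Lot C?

Ghosh receives Lot C.

Optimal: Ghosh→Lot C ($82), Rivera→Lot D ($155), Jensen→Lot F ($128), Osei→Lot A ($174), Huang→Lot E ($123) — total 82+155+128+174+123 = $662.
Swapping Ghosh↔Osei (Ghosh→Lot A $120, Osei→Lot C $124) loses 12.
Every other assignment is strictly worse.
Ghosh's own top lot is Lot A ($120), but forcing Ghosh→Lot A and reassigning the rest optimally gives only $657 — worse by 5.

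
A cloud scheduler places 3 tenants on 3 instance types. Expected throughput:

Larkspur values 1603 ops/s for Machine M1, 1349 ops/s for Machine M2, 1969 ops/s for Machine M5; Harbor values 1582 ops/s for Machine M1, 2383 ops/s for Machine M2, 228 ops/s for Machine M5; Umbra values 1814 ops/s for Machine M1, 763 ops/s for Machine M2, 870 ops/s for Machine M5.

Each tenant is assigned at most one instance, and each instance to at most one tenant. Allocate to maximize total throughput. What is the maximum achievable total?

Optimal: Larkspur→Machine M5 (1969 ops/s), Harbor→Machine M2 (2383 ops/s), Umbra→Machine M1 (1814 ops/s) — total 1969+2383+1814 = 6166 ops/s.

Maximum total: 6166 ops/s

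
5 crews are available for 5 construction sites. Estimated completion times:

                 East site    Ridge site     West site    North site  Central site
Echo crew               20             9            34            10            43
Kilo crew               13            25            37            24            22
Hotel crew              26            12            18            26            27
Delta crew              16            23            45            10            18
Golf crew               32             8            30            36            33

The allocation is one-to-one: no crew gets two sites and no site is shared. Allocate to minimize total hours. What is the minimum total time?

This is a one-to-one assignment (minimum-cost bipartite matching).
Optimal: Echo crew→North site (10 hours), Kilo crew→East site (13 hours), Hotel crew→West site (18 hours), Delta crew→Central site (18 hours), Golf crew→Ridge site (8 hours) — total 10+13+18+18+8 = 67 hours.
Row-greedy (each crew in turn takes its cheapest remaining site) gives 83 hours, worse by 16.
Next-best assignment: Echo crew→North site, Kilo crew→Central site, Hotel crew→West site, Delta crew→East site, Golf crew→Ridge site = 74 hours.

Minimum total: 67 hours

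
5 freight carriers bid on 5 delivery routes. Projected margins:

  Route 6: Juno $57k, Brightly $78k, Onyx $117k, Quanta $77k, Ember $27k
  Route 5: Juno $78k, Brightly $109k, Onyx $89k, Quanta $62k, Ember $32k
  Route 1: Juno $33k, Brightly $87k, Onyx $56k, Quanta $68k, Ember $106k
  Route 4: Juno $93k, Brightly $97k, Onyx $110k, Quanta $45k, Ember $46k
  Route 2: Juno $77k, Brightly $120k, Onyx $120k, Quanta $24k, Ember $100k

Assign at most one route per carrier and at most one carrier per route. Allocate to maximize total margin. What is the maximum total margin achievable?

Maximum total: $505k

Optimal: Juno→Route 4 ($93k), Brightly→Route 5 ($109k), Onyx→Route 2 ($120k), Quanta→Route 6 ($77k), Ember→Route 1 ($106k) — total 93+109+120+77+106 = $505k.
Max-entry greedy (repeatedly take the single best remaining cell) gives $498k, worse by 7.
Next-best assignment: Juno→Route 4, Brightly→Route 2, Onyx→Route 6, Quanta→Route 5, Ember→Route 1 = $498k.
Checked against all permutations: $505k is optimal.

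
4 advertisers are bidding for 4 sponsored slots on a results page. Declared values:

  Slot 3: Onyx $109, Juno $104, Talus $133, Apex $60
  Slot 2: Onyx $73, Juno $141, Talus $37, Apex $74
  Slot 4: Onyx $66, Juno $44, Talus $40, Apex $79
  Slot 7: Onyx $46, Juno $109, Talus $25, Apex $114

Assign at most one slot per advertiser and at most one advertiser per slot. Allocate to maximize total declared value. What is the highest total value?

This is a one-to-one assignment (maximum-weight bipartite matching).
Optimal: Onyx→Slot 4 ($66), Juno→Slot 2 ($141), Talus→Slot 3 ($133), Apex→Slot 7 ($114) — total 66+141+133+114 = $454.
Column-greedy (each slot in turn goes to its best remaining advertiser) gives $399, worse by 55.

Maximum total: $454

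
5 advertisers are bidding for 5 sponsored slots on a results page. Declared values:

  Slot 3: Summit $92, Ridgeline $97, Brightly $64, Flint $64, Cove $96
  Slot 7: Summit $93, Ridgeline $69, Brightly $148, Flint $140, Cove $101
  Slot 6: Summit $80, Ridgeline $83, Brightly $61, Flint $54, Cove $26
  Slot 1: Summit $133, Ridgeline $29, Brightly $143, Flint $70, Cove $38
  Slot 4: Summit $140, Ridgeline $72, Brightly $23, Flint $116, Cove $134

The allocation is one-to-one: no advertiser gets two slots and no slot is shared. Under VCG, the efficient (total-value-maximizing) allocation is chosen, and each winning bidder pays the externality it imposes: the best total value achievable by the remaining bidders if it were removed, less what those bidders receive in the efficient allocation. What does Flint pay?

Efficient allocation: Summit→Slot 4 ($140), Ridgeline→Slot 6 ($83), Brightly→Slot 1 ($143), Flint→Slot 7 ($140), Cove→Slot 3 ($96); total welfare W = $602.
Flint receives Slot 7 at value $140, so the others get W − 140 = $462.
Without Flint: best allocation of the remaining 4 bidders over all 5 slots is Summit→Slot 1 ($133), Ridgeline→Slot 3 ($97), Brightly→Slot 7 ($148), Cove→Slot 4 ($134), total $512.
VCG payment = (others' best without Flint) − (others' welfare with Flint) = 512 − 462 = $50.

Flint pays $50.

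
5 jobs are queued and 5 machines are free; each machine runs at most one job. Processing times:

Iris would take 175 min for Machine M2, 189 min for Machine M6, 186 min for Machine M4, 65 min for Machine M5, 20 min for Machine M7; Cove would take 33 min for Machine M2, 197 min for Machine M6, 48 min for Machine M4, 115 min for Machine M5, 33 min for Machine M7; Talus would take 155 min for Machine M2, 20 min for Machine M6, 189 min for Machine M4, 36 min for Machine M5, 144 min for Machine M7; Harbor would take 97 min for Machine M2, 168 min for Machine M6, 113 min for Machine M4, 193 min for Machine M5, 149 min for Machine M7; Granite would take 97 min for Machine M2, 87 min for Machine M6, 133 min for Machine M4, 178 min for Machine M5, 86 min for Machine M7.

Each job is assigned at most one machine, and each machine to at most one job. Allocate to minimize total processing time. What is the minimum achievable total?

Minimum total: 288 min

Optimal: Iris→Machine M7 (20 min), Cove→Machine M4 (48 min), Talus→Machine M5 (36 min), Harbor→Machine M2 (97 min), Granite→Machine M6 (87 min) — total 20+48+36+97+87 = 288 min.
Min-entry greedy (repeatedly take the single cheapest remaining cell) gives 364 min, worse by 76.
No other one-to-one assignment undercuts 288 min.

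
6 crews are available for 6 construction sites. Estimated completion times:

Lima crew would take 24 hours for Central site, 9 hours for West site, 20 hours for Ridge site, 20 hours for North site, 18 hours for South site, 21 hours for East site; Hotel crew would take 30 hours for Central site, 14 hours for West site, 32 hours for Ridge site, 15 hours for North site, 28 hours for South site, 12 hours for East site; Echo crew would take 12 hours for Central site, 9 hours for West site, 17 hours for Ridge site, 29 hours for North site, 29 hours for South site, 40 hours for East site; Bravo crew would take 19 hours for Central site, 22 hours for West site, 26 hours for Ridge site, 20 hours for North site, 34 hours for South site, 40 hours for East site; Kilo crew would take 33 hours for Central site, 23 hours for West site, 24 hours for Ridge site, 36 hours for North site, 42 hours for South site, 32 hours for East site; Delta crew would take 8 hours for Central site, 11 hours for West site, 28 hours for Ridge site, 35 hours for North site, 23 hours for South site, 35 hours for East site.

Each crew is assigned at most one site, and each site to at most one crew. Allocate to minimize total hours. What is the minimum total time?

Minimum total: 91 hours

This is the linear assignment problem.
Optimal: Lima crew→South site (18 hours), Hotel crew→East site (12 hours), Echo crew→West site (9 hours), Bravo crew→North site (20 hours), Kilo crew→Ridge site (24 hours), Delta crew→Central site (8 hours) — total 18+12+9+20+24+8 = 91 hours.
Column-greedy (each site in turn goes to its cheapest remaining crew) gives 115 hours, worse by 24.
Swapping Bravo crew↔Hotel crew (Bravo crew→East site 40 hours, Hotel crew→North site 15 hours) adds 23.
Checked against all permutations: 91 hours is optimal.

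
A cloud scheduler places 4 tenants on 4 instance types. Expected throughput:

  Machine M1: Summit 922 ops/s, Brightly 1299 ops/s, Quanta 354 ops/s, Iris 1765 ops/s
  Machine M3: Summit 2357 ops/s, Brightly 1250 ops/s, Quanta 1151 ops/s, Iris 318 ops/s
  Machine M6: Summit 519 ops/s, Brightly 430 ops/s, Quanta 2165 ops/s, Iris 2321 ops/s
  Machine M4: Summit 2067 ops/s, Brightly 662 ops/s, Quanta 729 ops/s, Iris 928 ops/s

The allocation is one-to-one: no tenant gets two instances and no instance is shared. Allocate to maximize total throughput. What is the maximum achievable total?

Optimal: Summit→Machine M4 (2067 ops/s), Brightly→Machine M3 (1250 ops/s), Quanta→Machine M6 (2165 ops/s), Iris→Machine M1 (1765 ops/s) — total 2067+1250+2165+1765 = 7247 ops/s.
Next-best assignment: Summit→Machine M3, Brightly→Machine M4, Quanta→Machine M6, Iris→Machine M1 = 6949 ops/s.

Max total: 7247 ops/s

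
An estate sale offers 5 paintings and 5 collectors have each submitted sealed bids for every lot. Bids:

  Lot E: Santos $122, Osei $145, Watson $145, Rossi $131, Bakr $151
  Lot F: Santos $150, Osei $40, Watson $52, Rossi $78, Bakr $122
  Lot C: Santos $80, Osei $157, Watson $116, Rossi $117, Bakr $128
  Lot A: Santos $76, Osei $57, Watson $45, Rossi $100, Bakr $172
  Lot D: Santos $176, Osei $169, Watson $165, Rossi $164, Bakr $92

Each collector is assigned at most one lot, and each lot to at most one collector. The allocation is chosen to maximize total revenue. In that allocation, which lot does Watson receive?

Optimal: Santos→Lot F ($150), Osei→Lot C ($157), Watson→Lot E ($145), Rossi→Lot D ($164), Bakr→Lot A ($172) — total 150+157+145+164+172 = $788.
Row-greedy (each collector in turn takes its best remaining lot) gives $700, worse by 88.
Every other assignment is strictly worse.
Watson's own top lot is Lot D ($165), but forcing Watson→Lot D and reassigning the rest optimally gives only $775 — worse by 13.

Watson receives Lot E.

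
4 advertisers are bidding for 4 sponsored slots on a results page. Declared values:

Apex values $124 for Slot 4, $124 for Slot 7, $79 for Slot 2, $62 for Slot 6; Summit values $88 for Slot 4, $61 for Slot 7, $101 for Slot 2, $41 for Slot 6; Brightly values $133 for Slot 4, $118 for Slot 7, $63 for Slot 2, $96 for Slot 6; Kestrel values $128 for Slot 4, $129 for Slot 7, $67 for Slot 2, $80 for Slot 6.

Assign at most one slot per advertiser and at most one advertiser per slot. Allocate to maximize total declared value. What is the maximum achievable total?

Max total: $450

Optimal: Apex→Slot 4 ($124), Summit→Slot 2 ($101), Brightly→Slot 6 ($96), Kestrel→Slot 7 ($129) — total 124+101+96+129 = $450.
Row-greedy (each advertiser in turn takes its best remaining slot) gives $423, worse by 27.
Every other assignment is strictly worse.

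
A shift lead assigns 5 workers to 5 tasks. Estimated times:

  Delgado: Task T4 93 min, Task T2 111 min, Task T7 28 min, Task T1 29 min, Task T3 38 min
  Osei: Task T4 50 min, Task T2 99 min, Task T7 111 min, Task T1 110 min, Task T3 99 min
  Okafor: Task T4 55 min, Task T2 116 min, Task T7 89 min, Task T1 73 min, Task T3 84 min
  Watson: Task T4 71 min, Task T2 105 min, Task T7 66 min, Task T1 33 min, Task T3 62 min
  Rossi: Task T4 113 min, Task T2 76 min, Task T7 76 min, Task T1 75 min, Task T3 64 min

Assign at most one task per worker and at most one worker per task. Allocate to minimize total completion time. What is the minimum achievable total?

Minimum total: 271 min

Optimal: Delgado→Task T7 (28 min), Osei→Task T4 (50 min), Okafor→Task T3 (84 min), Watson→Task T1 (33 min), Rossi→Task T2 (76 min) — total 28+50+84+33+76 = 271 min.
Min-entry greedy (repeatedly take the single cheapest remaining cell) gives 291 min, worse by 20.
Next-best assignment: Delgado→Task T7, Osei→Task T2, Okafor→Task T4, Watson→Task T1, Rossi→Task T3 = 279 min.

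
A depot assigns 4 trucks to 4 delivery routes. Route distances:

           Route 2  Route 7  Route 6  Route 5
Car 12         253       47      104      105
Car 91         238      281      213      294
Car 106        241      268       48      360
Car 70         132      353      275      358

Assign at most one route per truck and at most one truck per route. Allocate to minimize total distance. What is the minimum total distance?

Optimal: Car 12→Route 7 (47 km), Car 91→Route 5 (294 km), Car 106→Route 6 (48 km), Car 70→Route 2 (132 km) — total 47+294+48+132 = 521 km.
Row-greedy (each truck in turn takes its cheapest remaining route) gives 859 km, worse by 338.
Next-best assignment: Car 12→Route 5, Car 91→Route 7, Car 106→Route 6, Car 70→Route 2 = 566 km.
Swapping Car 106↔Car 12 (Car 106→Route 7 268 km, Car 12→Route 6 104 km) adds 277.
Every other assignment is strictly worse.

Min total: 521 km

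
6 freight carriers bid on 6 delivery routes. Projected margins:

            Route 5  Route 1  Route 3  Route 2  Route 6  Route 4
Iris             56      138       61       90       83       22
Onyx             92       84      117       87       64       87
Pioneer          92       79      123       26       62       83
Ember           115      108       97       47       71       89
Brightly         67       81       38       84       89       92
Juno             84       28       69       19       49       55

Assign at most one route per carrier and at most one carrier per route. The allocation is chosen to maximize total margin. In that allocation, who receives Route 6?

Brightly receives Route 6.

Optimal: Iris→Route 1 ($138k), Onyx→Route 2 ($87k), Pioneer→Route 3 ($123k), Ember→Route 4 ($89k), Brightly→Route 6 ($89k), Juno→Route 5 ($84k) — total 138+87+123+89+89+84 = $610k.
Row-greedy (each carrier in turn takes its best remaining route) gives $544k, worse by 66.
Checked against all permutations: $610k is optimal.
Brightly's own top route is Route 4 ($92k), but forcing Brightly→Route 4 and reassigning the rest optimally gives only $604k — worse by 6.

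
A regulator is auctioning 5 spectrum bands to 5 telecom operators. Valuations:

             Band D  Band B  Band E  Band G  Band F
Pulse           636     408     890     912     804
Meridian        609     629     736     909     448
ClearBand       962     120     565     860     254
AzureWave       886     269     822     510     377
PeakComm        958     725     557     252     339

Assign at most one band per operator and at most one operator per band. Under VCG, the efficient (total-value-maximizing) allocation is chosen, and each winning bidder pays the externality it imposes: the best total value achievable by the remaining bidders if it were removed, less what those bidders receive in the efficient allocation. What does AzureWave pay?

AzureWave pays $86M.

Efficient allocation: Pulse→Band F ($804M), Meridian→Band G ($909M), ClearBand→Band D ($962M), AzureWave→Band E ($822M), PeakComm→Band B ($725M); total welfare W = $4222M.
AzureWave receives Band E at value $822M, so the others get W − 822 = $3400M.
Without AzureWave: best allocation of the remaining 4 bidders over all 5 bands is Pulse→Band E ($890M), Meridian→Band G ($909M), ClearBand→Band D ($962M), PeakComm→Band B ($725M), total $3486M.
VCG payment = (others' best without AzureWave) − (others' welfare with AzureWave) = 3486 − 3400 = $86M.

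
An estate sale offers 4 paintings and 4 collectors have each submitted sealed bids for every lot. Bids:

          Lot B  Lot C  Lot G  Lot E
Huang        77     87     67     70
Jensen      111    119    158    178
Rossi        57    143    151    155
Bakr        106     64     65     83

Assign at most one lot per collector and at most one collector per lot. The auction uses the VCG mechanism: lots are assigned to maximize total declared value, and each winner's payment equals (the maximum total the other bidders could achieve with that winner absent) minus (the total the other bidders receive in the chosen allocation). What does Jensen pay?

Jensen pays $4.

Efficient allocation: Huang→Lot C ($87), Jensen→Lot E ($178), Rossi→Lot G ($151), Bakr→Lot B ($106); total welfare W = $522.
Jensen receives Lot E at value $178, so the others get W − 178 = $344.
Without Jensen: best allocation of the remaining 3 bidders over all 4 lots is Huang→Lot C ($87), Rossi→Lot E ($155), Bakr→Lot B ($106), total $348.
VCG payment = (others' best without Jensen) − (others' welfare with Jensen) = 348 − 344 = $4.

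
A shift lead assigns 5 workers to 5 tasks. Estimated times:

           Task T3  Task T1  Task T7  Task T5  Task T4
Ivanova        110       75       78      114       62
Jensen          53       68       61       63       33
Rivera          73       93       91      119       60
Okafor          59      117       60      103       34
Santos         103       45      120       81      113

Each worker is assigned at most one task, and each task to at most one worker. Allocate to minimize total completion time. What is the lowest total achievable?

Minimum total: 293 min

Treat this as an assignment problem: match each worker to one task.
Optimal: Ivanova→Task T7 (78 min), Jensen→Task T5 (63 min), Rivera→Task T3 (73 min), Okafor→Task T4 (34 min), Santos→Task T1 (45 min) — total 78+63+73+34+45 = 293 min.
Next-best assignment: Ivanova→Task T4, Jensen→Task T5, Rivera→Task T3, Okafor→Task T7, Santos→Task T1 = 303 min.
Swapping Santos↔Rivera (Santos→Task T3 103 min, Rivera→Task T1 93 min) adds 78.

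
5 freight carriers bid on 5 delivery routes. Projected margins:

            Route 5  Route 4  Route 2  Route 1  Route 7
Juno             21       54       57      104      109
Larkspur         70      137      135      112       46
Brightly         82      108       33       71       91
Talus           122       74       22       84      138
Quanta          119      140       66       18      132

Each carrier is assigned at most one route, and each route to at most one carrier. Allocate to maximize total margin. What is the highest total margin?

Optimal: Juno→Route 1 ($104k), Larkspur→Route 2 ($135k), Brightly→Route 4 ($108k), Talus→Route 7 ($138k), Quanta→Route 5 ($119k) — total 104+135+108+138+119 = $604k.
Column-greedy (each route in turn goes to its best remaining carrier) gives $592k, worse by 12.
Swapping Quanta↔Larkspur (Quanta→Route 2 $66k, Larkspur→Route 5 $70k) loses 118.
No other one-to-one assignment exceeds $604k.

Max total: $604k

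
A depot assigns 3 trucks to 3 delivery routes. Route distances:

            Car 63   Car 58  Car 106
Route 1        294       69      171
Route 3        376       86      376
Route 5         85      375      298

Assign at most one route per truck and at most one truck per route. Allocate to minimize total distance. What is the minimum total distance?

Minimum total: 342 km

Optimal: Car 63→Route 5 (85 km), Car 58→Route 3 (86 km), Car 106→Route 1 (171 km) — total 85+86+171 = 342 km.
Next-best assignment: Car 63→Route 5, Car 58→Route 1, Car 106→Route 3 = 530 km.
No other one-to-one assignment undercuts 342 km.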